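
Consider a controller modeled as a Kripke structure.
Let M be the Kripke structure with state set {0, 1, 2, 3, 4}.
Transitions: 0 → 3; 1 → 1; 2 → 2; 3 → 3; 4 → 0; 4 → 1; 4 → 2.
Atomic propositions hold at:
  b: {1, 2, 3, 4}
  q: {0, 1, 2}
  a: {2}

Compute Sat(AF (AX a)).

{2}

Sat(AX a) = {s : every successor in {2}} = {2}
AF (AX a): least fixpoint, start Z0 = {2}, add states with every successor in Z. Already a fixed point.
Sat(AF (AX a)) = {2}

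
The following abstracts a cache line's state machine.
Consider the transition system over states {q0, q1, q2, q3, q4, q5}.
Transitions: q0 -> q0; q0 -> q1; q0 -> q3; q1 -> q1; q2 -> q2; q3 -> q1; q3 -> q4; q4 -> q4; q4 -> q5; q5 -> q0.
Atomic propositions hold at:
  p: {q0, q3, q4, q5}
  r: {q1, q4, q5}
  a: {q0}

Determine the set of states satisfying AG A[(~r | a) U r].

Sat(~r) = {q0, q2, q3}
Sat(~r | a) = {q0, q2, q3}
A[(~r | a) U r]: least fixpoint, start Z0 = Sat(r) = {q1, q4, q5}, add states in Sat(~r | a) with every successor in Z. Z1 = {q1, q3, q4, q5}; fixed.
Sat(A[(~r | a) U r]) = {q1, q3, q4, q5}
AG A[(~r | a) U r]: greatest fixpoint, start Z0 = {q1, q3, q4, q5}, keep only states in Sat with every successor in Z. Z1 = {q1, q3, q4}; Z2 = {q1, q3}; Z3 = {q1}; fixed.
Sat(AG A[(~r | a) U r]) = {q1}

{q1}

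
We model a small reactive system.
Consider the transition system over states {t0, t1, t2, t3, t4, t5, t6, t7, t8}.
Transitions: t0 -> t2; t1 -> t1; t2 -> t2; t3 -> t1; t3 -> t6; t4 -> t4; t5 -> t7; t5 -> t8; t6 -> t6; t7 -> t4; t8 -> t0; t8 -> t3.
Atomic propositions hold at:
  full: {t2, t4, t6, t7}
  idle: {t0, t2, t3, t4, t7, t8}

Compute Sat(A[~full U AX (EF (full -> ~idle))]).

{t1, t3, t6, t8}

Sat(~full) = {t0, t1, t3, t5, t8}
Sat(~idle) = {t1, t5, t6}
Sat(full -> ~idle) = {t0, t1, t3, t5, t6, t8}
EF (full -> ~idle): least fixpoint, start Z0 = {t0, t1, t3, t5, t6, t8}, add states with some successor in Z. Already a fixed point.
Sat(EF (full -> ~idle)) = {t0, t1, t3, t5, t6, t8}
Sat(AX (EF (full -> ~idle))) = {s : every successor in {t0, t1, t3, t5, t6, t8}} = {t1, t3, t6, t8}
A[~full U AX (EF (full -> ~idle))]: least fixpoint, start Z0 = Sat(AX (EF (full -> ~idle))) = {t1, t3, t6, t8}, add states in Sat(~full) with every successor in Z. Already a fixed point.
Sat(A[~full U AX (EF (full -> ~idle))]) = {t1, t3, t6, t8}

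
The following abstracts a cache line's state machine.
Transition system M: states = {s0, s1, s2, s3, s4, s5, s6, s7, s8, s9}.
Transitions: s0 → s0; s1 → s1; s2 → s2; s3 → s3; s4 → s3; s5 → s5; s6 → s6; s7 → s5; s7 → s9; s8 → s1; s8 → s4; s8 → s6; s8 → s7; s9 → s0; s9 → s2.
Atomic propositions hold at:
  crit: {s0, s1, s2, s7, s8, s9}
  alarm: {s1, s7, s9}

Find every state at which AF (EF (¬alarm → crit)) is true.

Sat(¬alarm) = {s0, s2, s3, s4, s5, s6, s8}
Sat(¬alarm → crit) = {s0, s1, s2, s7, s8, s9}
EF (¬alarm → crit): least fixpoint, start Z0 = {s0, s1, s2, s7, s8, s9}, add states with some successor in Z. Already a fixed point.
Sat(EF (¬alarm → crit)) = {s0, s1, s2, s7, s8, s9}
AF (EF (¬alarm → crit)): least fixpoint, start Z0 = {s0, s1, s2, s7, s8, s9}, add states with every successor in Z. Already a fixed point.
Sat(AF (EF (¬alarm → crit))) = {s0, s1, s2, s7, s8, s9}

{s0, s1, s2, s7, s8, s9}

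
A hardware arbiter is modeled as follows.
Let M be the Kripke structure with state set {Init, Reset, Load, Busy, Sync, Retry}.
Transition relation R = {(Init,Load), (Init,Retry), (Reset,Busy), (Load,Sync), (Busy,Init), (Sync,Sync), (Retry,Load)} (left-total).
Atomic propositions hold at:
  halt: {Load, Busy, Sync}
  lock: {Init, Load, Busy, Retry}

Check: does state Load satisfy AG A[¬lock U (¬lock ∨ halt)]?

Yes

Sat(¬lock) = {Reset, Sync}
Sat(¬lock ∨ halt) = {Reset, Load, Busy, Sync}
A[¬lock U (¬lock ∨ halt)]: least fixpoint, start Z0 = Sat((¬lock ∨ halt)) = {Reset, Load, Busy, Sync}, add states in Sat(¬lock) with every successor in Z. Already a fixed point.
Sat(A[¬lock U (¬lock ∨ halt)]) = {Reset, Load, Busy, Sync}
AG A[¬lock U (¬lock ∨ halt)]: greatest fixpoint, start Z0 = {Reset, Load, Busy, Sync}, keep only states in Sat with every successor in Z. Z1 = {Reset, Load, Sync}; Z2 = {Load, Sync}; fixed.
Sat(AG A[¬lock U (¬lock ∨ halt)]) = {Load, Sync}
Load ∈ Sat(AG A[¬lock U (¬lock ∨ halt)]) = {Load, Sync}, so the formula holds at Load.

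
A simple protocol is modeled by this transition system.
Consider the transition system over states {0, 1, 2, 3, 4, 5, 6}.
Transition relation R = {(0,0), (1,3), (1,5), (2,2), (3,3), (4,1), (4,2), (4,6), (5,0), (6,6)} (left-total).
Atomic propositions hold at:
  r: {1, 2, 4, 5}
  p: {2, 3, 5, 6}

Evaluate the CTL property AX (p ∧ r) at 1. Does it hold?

No

Sat(p ∧ r) = {2, 5}
Sat(AX (p ∧ r)) = {s : every successor in {2, 5}} = {2}
1 ∉ Sat(AX (p ∧ r)) = {2}, so the formula does not hold at 1.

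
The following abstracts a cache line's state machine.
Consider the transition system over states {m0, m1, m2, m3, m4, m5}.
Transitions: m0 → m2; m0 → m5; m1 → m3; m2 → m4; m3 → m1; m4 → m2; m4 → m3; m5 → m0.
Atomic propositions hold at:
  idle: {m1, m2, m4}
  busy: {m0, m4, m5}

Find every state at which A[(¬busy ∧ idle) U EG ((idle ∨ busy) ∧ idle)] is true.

{m2, m4}

Sat(¬busy) = {m1, m2, m3}
Sat(¬busy ∧ idle) = {m1, m2}
Sat(idle ∨ busy) = {m0, m1, m2, m4, m5}
Sat((idle ∨ busy) ∧ idle) = {m1, m2, m4}
EG ((idle ∨ busy) ∧ idle): greatest fixpoint, start Z0 = {m1, m2, m4}, keep only states in Sat with some successor in Z. Z1 = {m2, m4}; fixed.
Sat(EG ((idle ∨ busy) ∧ idle)) = {m2, m4}
A[(¬busy ∧ idle) U EG ((idle ∨ busy) ∧ idle)]: least fixpoint, start Z0 = Sat(EG ((idle ∨ busy) ∧ idle)) = {m2, m4}, add states in Sat(¬busy ∧ idle) with every successor in Z. Already a fixed point.
Sat(A[(¬busy ∧ idle) U EG ((idle ∨ busy) ∧ idle)]) = {m2, m4}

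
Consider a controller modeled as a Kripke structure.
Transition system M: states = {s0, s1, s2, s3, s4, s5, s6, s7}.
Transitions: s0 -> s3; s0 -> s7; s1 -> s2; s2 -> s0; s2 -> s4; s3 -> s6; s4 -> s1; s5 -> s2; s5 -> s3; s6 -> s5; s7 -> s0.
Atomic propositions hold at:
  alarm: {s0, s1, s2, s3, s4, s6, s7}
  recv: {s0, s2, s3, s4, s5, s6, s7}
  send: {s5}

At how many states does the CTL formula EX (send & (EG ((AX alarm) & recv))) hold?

Sat(AX alarm) = {s : every successor in {s0, s1, s2, s3, s4, s6, s7}} = {s0, s1, s2, s3, s4, s5, s7}
Sat((AX alarm) & recv) = {s0, s2, s3, s4, s5, s7}
EG ((AX alarm) & recv): greatest fixpoint, start Z0 = {s0, s2, s3, s4, s5, s7}, keep only states in Sat with some successor in Z. Z1 = {s0, s2, s5, s7}; fixed.
Sat(EG ((AX alarm) & recv)) = {s0, s2, s5, s7}
Sat(send & (EG ((AX alarm) & recv))) = {s5}
Sat(EX (send & (EG ((AX alarm) & recv)))) = {s : some successor in {s5}} = {s6}
|Sat(EX (send & (EG ((AX alarm) & recv))))| = |{s6}| = 1.

1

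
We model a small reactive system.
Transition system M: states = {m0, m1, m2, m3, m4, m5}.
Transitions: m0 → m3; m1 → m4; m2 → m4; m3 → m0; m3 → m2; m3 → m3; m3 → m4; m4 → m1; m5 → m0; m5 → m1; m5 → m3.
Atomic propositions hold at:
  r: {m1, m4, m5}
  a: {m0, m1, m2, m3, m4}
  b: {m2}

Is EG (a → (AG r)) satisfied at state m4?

Yes

AG r: greatest fixpoint, start Z0 = {m1, m4, m5}, keep only states in Sat with every successor in Z. Z1 = {m1, m4}; fixed.
Sat(AG r) = {m1, m4}
Sat(a → (AG r)) = {m1, m4, m5}
EG (a → (AG r)): greatest fixpoint, start Z0 = {m1, m4, m5}, keep only states in Sat with some successor in Z. Already a fixed point.
Sat(EG (a → (AG r))) = {m1, m4, m5}
m4 ∈ Sat(EG (a → (AG r))) = {m1, m4, m5}, so the formula holds at m4.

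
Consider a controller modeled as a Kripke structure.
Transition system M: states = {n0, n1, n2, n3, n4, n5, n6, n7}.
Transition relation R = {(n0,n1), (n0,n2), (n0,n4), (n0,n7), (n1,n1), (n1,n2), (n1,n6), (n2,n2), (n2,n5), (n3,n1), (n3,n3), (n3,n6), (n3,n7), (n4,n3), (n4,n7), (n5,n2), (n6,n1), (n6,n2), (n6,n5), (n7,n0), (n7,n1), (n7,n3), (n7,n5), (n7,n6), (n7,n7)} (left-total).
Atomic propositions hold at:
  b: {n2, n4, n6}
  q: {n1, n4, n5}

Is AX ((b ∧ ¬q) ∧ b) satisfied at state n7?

No

Sat(¬q) = {n0, n2, n3, n6, n7}
Sat(b ∧ ¬q) = {n2, n6}
Sat((b ∧ ¬q) ∧ b) = {n2, n6}
Sat(AX ((b ∧ ¬q) ∧ b)) = {s : every successor in {n2, n6}} = {n5}
n7 ∉ Sat(AX ((b ∧ ¬q) ∧ b)) = {n5}, so the formula does not hold at n7.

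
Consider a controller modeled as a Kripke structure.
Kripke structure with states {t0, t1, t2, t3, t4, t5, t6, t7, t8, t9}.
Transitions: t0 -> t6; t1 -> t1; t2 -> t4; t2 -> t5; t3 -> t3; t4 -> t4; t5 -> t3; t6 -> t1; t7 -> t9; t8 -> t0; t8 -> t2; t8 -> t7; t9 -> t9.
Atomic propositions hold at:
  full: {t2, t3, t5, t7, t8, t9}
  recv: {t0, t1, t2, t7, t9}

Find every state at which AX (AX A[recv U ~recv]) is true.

{t2, t3, t4, t5}

Sat(~recv) = {t3, t4, t5, t6, t8}
A[recv U ~recv]: least fixpoint, start Z0 = Sat(~recv) = {t3, t4, t5, t6, t8}, add states in Sat(recv) with every successor in Z. Z1 = {t0, t2, t3, t4, t5, t6, t8}; fixed.
Sat(A[recv U ~recv]) = {t0, t2, t3, t4, t5, t6, t8}
Sat(AX A[recv U ~recv]) = {s : every successor in {t0, t2, t3, t4, t5, t6, t8}} = {t0, t2, t3, t4, t5}
Sat(AX (AX A[recv U ~recv])) = {s : every successor in {t0, t2, t3, t4, t5}} = {t2, t3, t4, t5}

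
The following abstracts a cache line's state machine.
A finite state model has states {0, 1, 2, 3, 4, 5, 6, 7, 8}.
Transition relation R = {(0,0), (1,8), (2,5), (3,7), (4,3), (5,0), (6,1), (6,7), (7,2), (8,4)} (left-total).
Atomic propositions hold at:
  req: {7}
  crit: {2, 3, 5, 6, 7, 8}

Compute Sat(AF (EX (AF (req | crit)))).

{1, 2, 3, 4, 6, 7, 8}

Sat(req | crit) = {2, 3, 5, 6, 7, 8}
AF (req | crit): least fixpoint, start Z0 = {2, 3, 5, 6, 7, 8}, add states with every successor in Z. Z1 = {1, 2, 3, 4, 5, 6, 7, 8}; fixed.
Sat(AF (req | crit)) = {1, 2, 3, 4, 5, 6, 7, 8}
Sat(EX (AF (req | crit))) = {s : some successor in {1, 2, 3, 4, 5, 6, 7, 8}} = {1, 2, 3, 4, 6, 7, 8}
AF (EX (AF (req | crit))): least fixpoint, start Z0 = {1, 2, 3, 4, 6, 7, 8}, add states with every successor in Z. Already a fixed point.
Sat(AF (EX (AF (req | crit)))) = {1, 2, 3, 4, 6, 7, 8}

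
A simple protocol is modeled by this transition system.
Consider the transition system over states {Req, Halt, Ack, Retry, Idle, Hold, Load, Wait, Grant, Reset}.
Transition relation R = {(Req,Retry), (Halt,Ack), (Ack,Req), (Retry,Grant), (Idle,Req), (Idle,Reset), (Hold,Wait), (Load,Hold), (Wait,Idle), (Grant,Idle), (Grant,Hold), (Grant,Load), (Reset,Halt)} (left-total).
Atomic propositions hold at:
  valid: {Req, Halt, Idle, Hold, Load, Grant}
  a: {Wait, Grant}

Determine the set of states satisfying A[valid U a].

A[valid U a]: least fixpoint, start Z0 = Sat(a) = {Wait, Grant}, add states in Sat(valid) with every successor in Z. Z1 = {Hold, Wait, Grant}; Z2 = {Hold, Load, Wait, Grant}; fixed.
Sat(A[valid U a]) = {Hold, Load, Wait, Grant}

{Hold, Load, Wait, Grant}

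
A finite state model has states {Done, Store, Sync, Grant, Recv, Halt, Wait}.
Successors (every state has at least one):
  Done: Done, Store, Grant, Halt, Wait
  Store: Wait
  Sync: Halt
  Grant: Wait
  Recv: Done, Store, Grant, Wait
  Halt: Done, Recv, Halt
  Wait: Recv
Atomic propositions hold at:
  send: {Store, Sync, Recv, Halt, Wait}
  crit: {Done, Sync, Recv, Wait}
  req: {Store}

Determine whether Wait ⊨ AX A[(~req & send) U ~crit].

No

Sat(~req) = {Done, Sync, Grant, Recv, Halt, Wait}
Sat(~req & send) = {Sync, Recv, Halt, Wait}
Sat(~crit) = {Store, Grant, Halt}
A[(~req & send) U ~crit]: least fixpoint, start Z0 = Sat(~crit) = {Store, Grant, Halt}, add states in Sat(~req & send) with every successor in Z. Z1 = {Store, Sync, Grant, Halt}; fixed.
Sat(A[(~req & send) U ~crit]) = {Store, Sync, Grant, Halt}
Sat(AX A[(~req & send) U ~crit]) = {s : every successor in {Store, Sync, Grant, Halt}} = {Sync}
Wait ∉ Sat(AX A[(~req & send) U ~crit]) = {Sync}, so the formula does not hold at Wait.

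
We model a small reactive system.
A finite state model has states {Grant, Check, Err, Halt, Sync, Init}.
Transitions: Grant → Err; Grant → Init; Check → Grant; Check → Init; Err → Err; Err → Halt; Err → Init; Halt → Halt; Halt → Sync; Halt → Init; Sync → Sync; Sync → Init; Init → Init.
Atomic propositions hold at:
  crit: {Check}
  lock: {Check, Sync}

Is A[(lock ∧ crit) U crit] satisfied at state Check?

Yes

Sat(lock ∧ crit) = {Check}
A[(lock ∧ crit) U crit]: least fixpoint, start Z0 = Sat(crit) = {Check}, add states in Sat(lock ∧ crit) with every successor in Z. Already a fixed point.
Sat(A[(lock ∧ crit) U crit]) = {Check}
Check ∈ Sat(A[(lock ∧ crit) U crit]) = {Check}, so the formula holds at Check.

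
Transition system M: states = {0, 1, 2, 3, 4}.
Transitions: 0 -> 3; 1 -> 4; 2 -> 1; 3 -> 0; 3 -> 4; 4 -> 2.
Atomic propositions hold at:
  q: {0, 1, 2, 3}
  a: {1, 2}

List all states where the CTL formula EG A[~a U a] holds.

Sat(~a) = {0, 3, 4}
A[~a U a]: least fixpoint, start Z0 = Sat(a) = {1, 2}, add states in Sat(~a) with every successor in Z. Z1 = {1, 2, 4}; fixed.
Sat(A[~a U a]) = {1, 2, 4}
EG A[~a U a]: greatest fixpoint, start Z0 = {1, 2, 4}, keep only states in Sat with some successor in Z. Already a fixed point.
Sat(EG A[~a U a]) = {1, 2, 4}

{1, 2, 4}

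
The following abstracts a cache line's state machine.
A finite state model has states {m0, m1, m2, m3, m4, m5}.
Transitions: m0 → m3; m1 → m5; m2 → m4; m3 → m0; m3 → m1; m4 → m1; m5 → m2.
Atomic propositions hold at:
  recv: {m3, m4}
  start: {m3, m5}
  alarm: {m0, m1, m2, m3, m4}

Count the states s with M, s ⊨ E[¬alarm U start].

Sat(¬alarm) = {m5}
E[¬alarm U start]: least fixpoint, start Z0 = Sat(start) = {m3, m5}, add states in Sat(¬alarm) with some successor in Z. Already a fixed point.
Sat(E[¬alarm U start]) = {m3, m5}
|Sat(E[¬alarm U start])| = |{m3, m5}| = 2.

2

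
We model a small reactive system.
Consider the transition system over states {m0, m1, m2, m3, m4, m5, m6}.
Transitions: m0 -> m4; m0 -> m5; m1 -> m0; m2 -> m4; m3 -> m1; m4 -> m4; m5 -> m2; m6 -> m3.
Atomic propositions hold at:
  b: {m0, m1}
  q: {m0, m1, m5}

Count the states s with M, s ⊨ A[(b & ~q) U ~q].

4

Sat(~q) = {m2, m3, m4, m6}
Sat(b & ~q) = ∅
A[(b & ~q) U ~q]: least fixpoint, start Z0 = Sat(~q) = {m2, m3, m4, m6}, add states in Sat(b & ~q) with every successor in Z. Already a fixed point.
Sat(A[(b & ~q) U ~q]) = {m2, m3, m4, m6}
|Sat(A[(b & ~q) U ~q])| = |{m2, m3, m4, m6}| = 4.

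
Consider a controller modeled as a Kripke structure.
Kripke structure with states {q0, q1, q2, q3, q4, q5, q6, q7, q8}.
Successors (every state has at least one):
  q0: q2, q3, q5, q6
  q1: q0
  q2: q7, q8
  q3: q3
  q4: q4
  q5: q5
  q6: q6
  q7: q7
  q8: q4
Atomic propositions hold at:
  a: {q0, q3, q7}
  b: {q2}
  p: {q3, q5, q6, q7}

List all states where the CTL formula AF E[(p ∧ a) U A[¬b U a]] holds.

{q0, q1, q3, q7}

Sat(p ∧ a) = {q3, q7}
Sat(¬b) = {q0, q1, q3, q4, q5, q6, q7, q8}
A[¬b U a]: least fixpoint, start Z0 = Sat(a) = {q0, q3, q7}, add states in Sat(¬b) with every successor in Z. Z1 = {q0, q1, q3, q7}; fixed.
Sat(A[¬b U a]) = {q0, q1, q3, q7}
E[(p ∧ a) U A[¬b U a]]: least fixpoint, start Z0 = Sat(A[¬b U a]) = {q0, q1, q3, q7}, add states in Sat(p ∧ a) with some successor in Z. Already a fixed point.
Sat(E[(p ∧ a) U A[¬b U a]]) = {q0, q1, q3, q7}
AF E[(p ∧ a) U A[¬b U a]]: least fixpoint, start Z0 = {q0, q1, q3, q7}, add states with every successor in Z. Already a fixed point.
Sat(AF E[(p ∧ a) U A[¬b U a]]) = {q0, q1, q3, q7}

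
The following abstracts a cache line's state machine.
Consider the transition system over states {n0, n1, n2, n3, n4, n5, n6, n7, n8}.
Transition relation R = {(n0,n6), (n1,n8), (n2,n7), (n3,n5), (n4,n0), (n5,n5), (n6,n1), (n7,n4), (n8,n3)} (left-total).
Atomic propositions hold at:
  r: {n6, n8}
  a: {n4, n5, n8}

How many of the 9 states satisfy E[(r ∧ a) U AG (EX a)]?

3

Sat(r ∧ a) = {n8}
Sat(EX a) = {s : some successor in {n4, n5, n8}} = {n1, n3, n5, n7}
AG (EX a): greatest fixpoint, start Z0 = {n1, n3, n5, n7}, keep only states in Sat with every successor in Z. Z1 = {n3, n5}; fixed.
Sat(AG (EX a)) = {n3, n5}
E[(r ∧ a) U AG (EX a)]: least fixpoint, start Z0 = Sat(AG (EX a)) = {n3, n5}, add states in Sat(r ∧ a) with some successor in Z. Z1 = {n3, n5, n8}; fixed.
Sat(E[(r ∧ a) U AG (EX a)]) = {n3, n5, n8}
|Sat(E[(r ∧ a) U AG (EX a)])| = |{n3, n5, n8}| = 3.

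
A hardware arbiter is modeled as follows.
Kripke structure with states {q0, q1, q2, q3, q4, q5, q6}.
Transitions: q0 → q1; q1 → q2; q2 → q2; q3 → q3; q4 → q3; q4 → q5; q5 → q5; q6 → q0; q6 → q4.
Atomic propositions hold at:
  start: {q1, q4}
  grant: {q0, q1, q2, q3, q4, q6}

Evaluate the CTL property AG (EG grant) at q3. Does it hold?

Yes

EG grant: greatest fixpoint, start Z0 = {q0, q1, q2, q3, q4, q6}, keep only states in Sat with some successor in Z. Already a fixed point.
Sat(EG grant) = {q0, q1, q2, q3, q4, q6}
AG (EG grant): greatest fixpoint, start Z0 = {q0, q1, q2, q3, q4, q6}, keep only states in Sat with every successor in Z. Z1 = {q0, q1, q2, q3, q6}; Z2 = {q0, q1, q2, q3}; fixed.
Sat(AG (EG grant)) = {q0, q1, q2, q3}
q3 ∈ Sat(AG (EG grant)) = {q0, q1, q2, q3}, so the formula holds at q3.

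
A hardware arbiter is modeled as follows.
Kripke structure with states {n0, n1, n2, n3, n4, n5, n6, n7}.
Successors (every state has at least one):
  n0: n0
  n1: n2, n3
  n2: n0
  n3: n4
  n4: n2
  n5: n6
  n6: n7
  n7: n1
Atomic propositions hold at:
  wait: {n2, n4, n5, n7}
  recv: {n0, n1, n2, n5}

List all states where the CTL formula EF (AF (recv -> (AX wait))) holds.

Sat(AX wait) = {s : every successor in {n2, n4, n5, n7}} = {n3, n4, n6}
Sat(recv -> (AX wait)) = {n3, n4, n6, n7}
AF (recv -> (AX wait)): least fixpoint, start Z0 = {n3, n4, n6, n7}, add states with every successor in Z. Z1 = {n3, n4, n5, n6, n7}; fixed.
Sat(AF (recv -> (AX wait))) = {n3, n4, n5, n6, n7}
EF (AF (recv -> (AX wait))): least fixpoint, start Z0 = {n3, n4, n5, n6, n7}, add states with some successor in Z. Z1 = {n1, n3, n4, n5, n6, n7}; fixed.
Sat(EF (AF (recv -> (AX wait)))) = {n1, n3, n4, n5, n6, n7}

{n1, n3, n4, n5, n6, n7}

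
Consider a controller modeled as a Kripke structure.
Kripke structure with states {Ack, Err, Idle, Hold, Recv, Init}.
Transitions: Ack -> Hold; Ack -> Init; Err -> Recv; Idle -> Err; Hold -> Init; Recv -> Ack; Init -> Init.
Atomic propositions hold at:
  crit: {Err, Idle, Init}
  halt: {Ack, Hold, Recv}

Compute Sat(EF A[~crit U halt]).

Sat(~crit) = {Ack, Hold, Recv}
A[~crit U halt]: least fixpoint, start Z0 = Sat(halt) = {Ack, Hold, Recv}, add states in Sat(~crit) with every successor in Z. Already a fixed point.
Sat(A[~crit U halt]) = {Ack, Hold, Recv}
EF A[~crit U halt]: least fixpoint, start Z0 = {Ack, Hold, Recv}, add states with some successor in Z. Z1 = {Ack, Err, Hold, Recv}; Z2 = {Ack, Err, Idle, Hold, Recv}; fixed.
Sat(EF A[~crit U halt]) = {Ack, Err, Idle, Hold, Recv}

{Ack, Err, Idle, Hold, Recv}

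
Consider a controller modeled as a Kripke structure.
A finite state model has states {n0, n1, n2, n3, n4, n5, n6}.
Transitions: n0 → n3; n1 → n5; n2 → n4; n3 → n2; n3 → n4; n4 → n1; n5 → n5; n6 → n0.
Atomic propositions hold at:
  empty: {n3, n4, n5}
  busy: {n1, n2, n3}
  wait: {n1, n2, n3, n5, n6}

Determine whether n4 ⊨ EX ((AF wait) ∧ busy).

AF wait: least fixpoint, start Z0 = {n1, n2, n3, n5, n6}, add states with every successor in Z. Z1 = {n0, n1, n2, n3, n4, n5, n6}; fixed.
Sat(AF wait) = {n0, n1, n2, n3, n4, n5, n6}
Sat((AF wait) ∧ busy) = {n1, n2, n3}
Sat(EX ((AF wait) ∧ busy)) = {s : some successor in {n1, n2, n3}} = {n0, n3, n4}
n4 ∈ Sat(EX ((AF wait) ∧ busy)) = {n0, n3, n4}, so the formula holds at n4.

Yes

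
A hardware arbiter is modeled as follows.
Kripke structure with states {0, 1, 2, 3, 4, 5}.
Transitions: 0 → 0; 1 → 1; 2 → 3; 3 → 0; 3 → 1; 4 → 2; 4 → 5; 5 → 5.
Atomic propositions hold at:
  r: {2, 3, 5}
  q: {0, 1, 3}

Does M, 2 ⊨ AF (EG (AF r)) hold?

No

AF r: least fixpoint, start Z0 = {2, 3, 5}, add states with every successor in Z. Z1 = {2, 3, 4, 5}; fixed.
Sat(AF r) = {2, 3, 4, 5}
EG (AF r): greatest fixpoint, start Z0 = {2, 3, 4, 5}, keep only states in Sat with some successor in Z. Z1 = {2, 4, 5}; Z2 = {4, 5}; fixed.
Sat(EG (AF r)) = {4, 5}
AF (EG (AF r)): least fixpoint, start Z0 = {4, 5}, add states with every successor in Z. Already a fixed point.
Sat(AF (EG (AF r))) = {4, 5}
2 ∉ Sat(AF (EG (AF r))) = {4, 5}, so the formula does not hold at 2.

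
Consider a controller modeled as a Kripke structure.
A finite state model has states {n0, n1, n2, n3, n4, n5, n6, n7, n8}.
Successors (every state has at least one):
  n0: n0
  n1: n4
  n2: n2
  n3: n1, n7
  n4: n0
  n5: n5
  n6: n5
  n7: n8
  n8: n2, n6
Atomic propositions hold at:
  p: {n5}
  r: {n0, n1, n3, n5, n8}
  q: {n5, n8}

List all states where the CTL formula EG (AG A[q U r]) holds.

A[q U r]: least fixpoint, start Z0 = Sat(r) = {n0, n1, n3, n5, n8}, add states in Sat(q) with every successor in Z. Already a fixed point.
Sat(A[q U r]) = {n0, n1, n3, n5, n8}
AG A[q U r]: greatest fixpoint, start Z0 = {n0, n1, n3, n5, n8}, keep only states in Sat with every successor in Z. Z1 = {n0, n5}; fixed.
Sat(AG A[q U r]) = {n0, n5}
EG (AG A[q U r]): greatest fixpoint, start Z0 = {n0, n5}, keep only states in Sat with some successor in Z. Already a fixed point.
Sat(EG (AG A[q U r])) = {n0, n5}

{n0, n5}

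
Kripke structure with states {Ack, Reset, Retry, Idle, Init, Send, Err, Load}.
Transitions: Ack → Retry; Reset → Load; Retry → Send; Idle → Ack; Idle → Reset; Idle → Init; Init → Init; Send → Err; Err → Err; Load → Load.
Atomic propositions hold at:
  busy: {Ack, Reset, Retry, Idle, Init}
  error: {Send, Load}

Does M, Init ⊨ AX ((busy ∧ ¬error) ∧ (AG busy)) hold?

Sat(¬error) = {Ack, Reset, Retry, Idle, Init, Err}
Sat(busy ∧ ¬error) = {Ack, Reset, Retry, Idle, Init}
AG busy: greatest fixpoint, start Z0 = {Ack, Reset, Retry, Idle, Init}, keep only states in Sat with every successor in Z. Z1 = {Ack, Idle, Init}; Z2 = {Init}; fixed.
Sat(AG busy) = {Init}
Sat((busy ∧ ¬error) ∧ (AG busy)) = {Init}
Sat(AX ((busy ∧ ¬error) ∧ (AG busy))) = {s : every successor in {Init}} = {Init}
Init ∈ Sat(AX ((busy ∧ ¬error) ∧ (AG busy))) = {Init}, so the formula holds at Init.

Yes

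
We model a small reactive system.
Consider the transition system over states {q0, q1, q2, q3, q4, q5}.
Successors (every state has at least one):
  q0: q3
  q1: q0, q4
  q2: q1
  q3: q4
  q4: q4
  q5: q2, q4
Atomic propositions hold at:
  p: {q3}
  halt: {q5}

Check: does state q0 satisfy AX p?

Sat(AX p) = {s : every successor in {q3}} = {q0}
q0 ∈ Sat(AX p) = {q0}, so the formula holds at q0.

Yes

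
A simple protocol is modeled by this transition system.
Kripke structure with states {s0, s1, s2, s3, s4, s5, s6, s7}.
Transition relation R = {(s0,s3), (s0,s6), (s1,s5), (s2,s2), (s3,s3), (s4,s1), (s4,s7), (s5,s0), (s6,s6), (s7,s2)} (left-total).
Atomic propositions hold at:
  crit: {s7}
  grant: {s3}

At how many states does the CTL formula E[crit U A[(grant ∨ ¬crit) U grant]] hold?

Sat(¬crit) = {s0, s1, s2, s3, s4, s5, s6}
Sat(grant ∨ ¬crit) = {s0, s1, s2, s3, s4, s5, s6}
A[(grant ∨ ¬crit) U grant]: least fixpoint, start Z0 = Sat(grant) = {s3}, add states in Sat(grant ∨ ¬crit) with every successor in Z. Already a fixed point.
Sat(A[(grant ∨ ¬crit) U grant]) = {s3}
E[crit U A[(grant ∨ ¬crit) U grant]]: least fixpoint, start Z0 = Sat(A[(grant ∨ ¬crit) U grant]) = {s3}, add states in Sat(crit) with some successor in Z. Already a fixed point.
Sat(E[crit U A[(grant ∨ ¬crit) U grant]]) = {s3}
|Sat(E[crit U A[(grant ∨ ¬crit) U grant]])| = |{s3}| = 1.

1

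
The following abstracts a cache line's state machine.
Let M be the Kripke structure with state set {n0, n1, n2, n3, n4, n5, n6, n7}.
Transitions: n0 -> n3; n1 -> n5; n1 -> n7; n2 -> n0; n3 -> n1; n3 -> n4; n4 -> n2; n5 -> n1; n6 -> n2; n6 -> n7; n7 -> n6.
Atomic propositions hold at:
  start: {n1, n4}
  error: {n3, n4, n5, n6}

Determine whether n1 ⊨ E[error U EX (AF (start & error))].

No

Sat(start & error) = {n4}
AF (start & error): least fixpoint, start Z0 = {n4}, add states with every successor in Z. Already a fixed point.
Sat(AF (start & error)) = {n4}
Sat(EX (AF (start & error))) = {s : some successor in {n4}} = {n3}
E[error U EX (AF (start & error))]: least fixpoint, start Z0 = Sat(EX (AF (start & error))) = {n3}, add states in Sat(error) with some successor in Z. Already a fixed point.
Sat(E[error U EX (AF (start & error))]) = {n3}
n1 ∉ Sat(E[error U EX (AF (start & error))]) = {n3}, so the formula does not hold at n1.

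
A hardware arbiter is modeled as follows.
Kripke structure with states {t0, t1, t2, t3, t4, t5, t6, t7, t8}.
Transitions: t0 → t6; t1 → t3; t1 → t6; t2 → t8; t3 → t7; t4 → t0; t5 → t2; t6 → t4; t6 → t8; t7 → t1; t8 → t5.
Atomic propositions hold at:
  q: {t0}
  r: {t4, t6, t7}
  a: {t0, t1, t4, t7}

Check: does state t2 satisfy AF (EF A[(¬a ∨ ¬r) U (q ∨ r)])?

No

Sat(¬a) = {t2, t3, t5, t6, t8}
Sat(¬r) = {t0, t1, t2, t3, t5, t8}
Sat(¬a ∨ ¬r) = {t0, t1, t2, t3, t5, t6, t8}
Sat(q ∨ r) = {t0, t4, t6, t7}
A[(¬a ∨ ¬r) U (q ∨ r)]: least fixpoint, start Z0 = Sat((q ∨ r)) = {t0, t4, t6, t7}, add states in Sat(¬a ∨ ¬r) with every successor in Z. Z1 = {t0, t3, t4, t6, t7}; Z2 = {t0, t1, t3, t4, t6, t7}; fixed.
Sat(A[(¬a ∨ ¬r) U (q ∨ r)]) = {t0, t1, t3, t4, t6, t7}
EF A[(¬a ∨ ¬r) U (q ∨ r)]: least fixpoint, start Z0 = {t0, t1, t3, t4, t6, t7}, add states with some successor in Z. Already a fixed point.
Sat(EF A[(¬a ∨ ¬r) U (q ∨ r)]) = {t0, t1, t3, t4, t6, t7}
AF (EF A[(¬a ∨ ¬r) U (q ∨ r)]): least fixpoint, start Z0 = {t0, t1, t3, t4, t6, t7}, add states with every successor in Z. Already a fixed point.
Sat(AF (EF A[(¬a ∨ ¬r) U (q ∨ r)])) = {t0, t1, t3, t4, t6, t7}
t2 ∉ Sat(AF (EF A[(¬a ∨ ¬r) U (q ∨ r)])) = {t0, t1, t3, t4, t6, t7}, so the formula does not hold at t2.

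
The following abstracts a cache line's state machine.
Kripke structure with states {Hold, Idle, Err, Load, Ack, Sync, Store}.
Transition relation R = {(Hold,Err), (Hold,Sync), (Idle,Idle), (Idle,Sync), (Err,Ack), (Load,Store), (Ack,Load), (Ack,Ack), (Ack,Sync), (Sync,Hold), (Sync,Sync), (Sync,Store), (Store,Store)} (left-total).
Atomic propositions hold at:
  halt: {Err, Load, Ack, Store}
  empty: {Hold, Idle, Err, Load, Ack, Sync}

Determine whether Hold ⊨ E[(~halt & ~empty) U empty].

Yes

Sat(~halt) = {Hold, Idle, Sync}
Sat(~empty) = {Store}
Sat(~halt & ~empty) = ∅
E[(~halt & ~empty) U empty]: least fixpoint, start Z0 = Sat(empty) = {Hold, Idle, Err, Load, Ack, Sync}, add states in Sat(~halt & ~empty) with some successor in Z. Already a fixed point.
Sat(E[(~halt & ~empty) U empty]) = {Hold, Idle, Err, Load, Ack, Sync}
Hold ∈ Sat(E[(~halt & ~empty) U empty]) = {Hold, Idle, Err, Load, Ack, Sync}, so the formula holds at Hold.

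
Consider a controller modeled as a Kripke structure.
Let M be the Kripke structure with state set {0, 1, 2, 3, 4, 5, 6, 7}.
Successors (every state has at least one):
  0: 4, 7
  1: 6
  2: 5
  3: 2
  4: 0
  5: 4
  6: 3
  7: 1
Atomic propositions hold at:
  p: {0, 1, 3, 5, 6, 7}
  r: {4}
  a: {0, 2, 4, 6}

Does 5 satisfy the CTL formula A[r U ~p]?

No

Sat(~p) = {2, 4}
A[r U ~p]: least fixpoint, start Z0 = Sat(~p) = {2, 4}, add states in Sat(r) with every successor in Z. Already a fixed point.
Sat(A[r U ~p]) = {2, 4}
5 ∉ Sat(A[r U ~p]) = {2, 4}, so the formula does not hold at 5.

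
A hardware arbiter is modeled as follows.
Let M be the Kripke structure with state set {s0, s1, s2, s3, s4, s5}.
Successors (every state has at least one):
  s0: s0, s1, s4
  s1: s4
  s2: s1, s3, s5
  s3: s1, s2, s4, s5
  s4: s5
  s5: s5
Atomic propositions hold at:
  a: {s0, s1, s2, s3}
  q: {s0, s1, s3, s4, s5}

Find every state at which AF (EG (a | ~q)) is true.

{s0, s2, s3}

Sat(~q) = {s2}
Sat(a | ~q) = {s0, s1, s2, s3}
EG (a | ~q): greatest fixpoint, start Z0 = {s0, s1, s2, s3}, keep only states in Sat with some successor in Z. Z1 = {s0, s2, s3}; fixed.
Sat(EG (a | ~q)) = {s0, s2, s3}
AF (EG (a | ~q)): least fixpoint, start Z0 = {s0, s2, s3}, add states with every successor in Z. Already a fixed point.
Sat(AF (EG (a | ~q))) = {s0, s2, s3}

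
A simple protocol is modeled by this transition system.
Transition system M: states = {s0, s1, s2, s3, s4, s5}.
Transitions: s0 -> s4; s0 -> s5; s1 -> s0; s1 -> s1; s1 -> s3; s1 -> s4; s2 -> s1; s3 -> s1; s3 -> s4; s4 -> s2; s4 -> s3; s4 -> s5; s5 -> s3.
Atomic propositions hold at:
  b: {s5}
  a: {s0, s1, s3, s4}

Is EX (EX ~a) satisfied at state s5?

Sat(~a) = {s2, s5}
Sat(EX ~a) = {s : some successor in {s2, s5}} = {s0, s4}
Sat(EX (EX ~a)) = {s : some successor in {s0, s4}} = {s0, s1, s3}
s5 ∉ Sat(EX (EX ~a)) = {s0, s1, s3}, so the formula does not hold at s5.

No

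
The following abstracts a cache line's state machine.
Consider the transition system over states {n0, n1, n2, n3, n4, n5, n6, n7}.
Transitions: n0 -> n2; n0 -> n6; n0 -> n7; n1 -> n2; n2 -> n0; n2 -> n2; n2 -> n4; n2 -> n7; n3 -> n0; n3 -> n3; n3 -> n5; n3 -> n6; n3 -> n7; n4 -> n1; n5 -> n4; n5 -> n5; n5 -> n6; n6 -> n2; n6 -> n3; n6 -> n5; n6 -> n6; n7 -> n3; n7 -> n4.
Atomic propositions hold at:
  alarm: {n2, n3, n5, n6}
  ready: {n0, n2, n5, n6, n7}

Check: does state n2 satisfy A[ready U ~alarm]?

Sat(~alarm) = {n0, n1, n4, n7}
A[ready U ~alarm]: least fixpoint, start Z0 = Sat(~alarm) = {n0, n1, n4, n7}, add states in Sat(ready) with every successor in Z. Already a fixed point.
Sat(A[ready U ~alarm]) = {n0, n1, n4, n7}
n2 ∉ Sat(A[ready U ~alarm]) = {n0, n1, n4, n7}, so the formula does not hold at n2.

No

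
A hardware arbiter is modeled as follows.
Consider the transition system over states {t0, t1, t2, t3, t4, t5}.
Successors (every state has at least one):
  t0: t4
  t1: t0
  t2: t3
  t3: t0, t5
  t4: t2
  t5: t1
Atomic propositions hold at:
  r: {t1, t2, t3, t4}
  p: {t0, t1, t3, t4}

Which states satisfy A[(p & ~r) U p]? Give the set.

{t0, t1, t3, t4}

Sat(~r) = {t0, t5}
Sat(p & ~r) = {t0}
A[(p & ~r) U p]: least fixpoint, start Z0 = Sat(p) = {t0, t1, t3, t4}, add states in Sat(p & ~r) with every successor in Z. Already a fixed point.
Sat(A[(p & ~r) U p]) = {t0, t1, t3, t4}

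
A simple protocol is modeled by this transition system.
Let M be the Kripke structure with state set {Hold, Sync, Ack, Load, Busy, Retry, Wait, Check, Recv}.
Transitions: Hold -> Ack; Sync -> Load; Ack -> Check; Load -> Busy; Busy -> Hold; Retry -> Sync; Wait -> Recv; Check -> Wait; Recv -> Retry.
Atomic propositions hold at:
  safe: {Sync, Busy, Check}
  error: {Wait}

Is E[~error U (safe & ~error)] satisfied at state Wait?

No

Sat(~error) = {Hold, Sync, Ack, Load, Busy, Retry, Check, Recv}
Sat(safe & ~error) = {Sync, Busy, Check}
E[~error U (safe & ~error)]: least fixpoint, start Z0 = Sat((safe & ~error)) = {Sync, Busy, Check}, add states in Sat(~error) with some successor in Z. Z1 = {Sync, Ack, Load, Busy, Retry, Check}; Z2 = {Hold, Sync, Ack, Load, Busy, Retry, Check, Recv}; fixed.
Sat(E[~error U (safe & ~error)]) = {Hold, Sync, Ack, Load, Busy, Retry, Check, Recv}
Wait ∉ Sat(E[~error U (safe & ~error)]) = {Hold, Sync, Ack, Load, Busy, Retry, Check, Recv}, so the formula does not hold at Wait.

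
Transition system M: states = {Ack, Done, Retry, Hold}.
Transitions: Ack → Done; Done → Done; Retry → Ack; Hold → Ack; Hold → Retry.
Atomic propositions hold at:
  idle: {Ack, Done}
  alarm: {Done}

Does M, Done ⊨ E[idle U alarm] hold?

Yes

E[idle U alarm]: least fixpoint, start Z0 = Sat(alarm) = {Done}, add states in Sat(idle) with some successor in Z. Z1 = {Ack, Done}; fixed.
Sat(E[idle U alarm]) = {Ack, Done}
Done ∈ Sat(E[idle U alarm]) = {Ack, Done}, so the formula holds at Done.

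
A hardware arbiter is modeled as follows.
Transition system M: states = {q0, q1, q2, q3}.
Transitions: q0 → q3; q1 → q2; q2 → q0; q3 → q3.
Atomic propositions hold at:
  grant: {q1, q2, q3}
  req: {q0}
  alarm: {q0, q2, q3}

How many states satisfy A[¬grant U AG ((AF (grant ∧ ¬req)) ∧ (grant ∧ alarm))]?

2

Sat(¬grant) = {q0}
Sat(¬req) = {q1, q2, q3}
Sat(grant ∧ ¬req) = {q1, q2, q3}
AF (grant ∧ ¬req): least fixpoint, start Z0 = {q1, q2, q3}, add states with every successor in Z. Z1 = {q0, q1, q2, q3}; fixed.
Sat(AF (grant ∧ ¬req)) = {q0, q1, q2, q3}
Sat(grant ∧ alarm) = {q2, q3}
Sat((AF (grant ∧ ¬req)) ∧ (grant ∧ alarm)) = {q2, q3}
AG ((AF (grant ∧ ¬req)) ∧ (grant ∧ alarm)): greatest fixpoint, start Z0 = {q2, q3}, keep only states in Sat with every successor in Z. Z1 = {q3}; fixed.
Sat(AG ((AF (grant ∧ ¬req)) ∧ (grant ∧ alarm))) = {q3}
A[¬grant U AG ((AF (grant ∧ ¬req)) ∧ (grant ∧ alarm))]: least fixpoint, start Z0 = Sat(AG ((AF (grant ∧ ¬req)) ∧ (grant ∧ alarm))) = {q3}, add states in Sat(¬grant) with every successor in Z. Z1 = {q0, q3}; fixed.
Sat(A[¬grant U AG ((AF (grant ∧ ¬req)) ∧ (grant ∧ alarm))]) = {q0, q3}
|Sat(A[¬grant U AG ((AF (grant ∧ ¬req)) ∧ (grant ∧ alarm))])| = |{q0, q3}| = 2.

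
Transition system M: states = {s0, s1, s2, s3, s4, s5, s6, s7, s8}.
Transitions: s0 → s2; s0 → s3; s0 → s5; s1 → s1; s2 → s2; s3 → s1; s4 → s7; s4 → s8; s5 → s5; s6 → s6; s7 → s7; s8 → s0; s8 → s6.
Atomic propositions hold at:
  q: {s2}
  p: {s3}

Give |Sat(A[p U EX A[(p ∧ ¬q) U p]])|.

Sat(¬q) = {s0, s1, s3, s4, s5, s6, s7, s8}
Sat(p ∧ ¬q) = {s3}
A[(p ∧ ¬q) U p]: least fixpoint, start Z0 = Sat(p) = {s3}, add states in Sat(p ∧ ¬q) with every successor in Z. Already a fixed point.
Sat(A[(p ∧ ¬q) U p]) = {s3}
Sat(EX A[(p ∧ ¬q) U p]) = {s : some successor in {s3}} = {s0}
A[p U EX A[(p ∧ ¬q) U p]]: least fixpoint, start Z0 = Sat(EX A[(p ∧ ¬q) U p]) = {s0}, add states in Sat(p) with every successor in Z. Already a fixed point.
Sat(A[p U EX A[(p ∧ ¬q) U p]]) = {s0}
|Sat(A[p U EX A[(p ∧ ¬q) U p]])| = |{s0}| = 1.

1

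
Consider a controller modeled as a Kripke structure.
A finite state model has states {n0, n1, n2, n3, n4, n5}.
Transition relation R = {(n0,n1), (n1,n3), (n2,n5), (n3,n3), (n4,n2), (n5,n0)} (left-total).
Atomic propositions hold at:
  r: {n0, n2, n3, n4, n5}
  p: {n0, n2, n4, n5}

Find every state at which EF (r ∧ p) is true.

{n0, n2, n4, n5}

Sat(r ∧ p) = {n0, n2, n4, n5}
EF (r ∧ p): least fixpoint, start Z0 = {n0, n2, n4, n5}, add states with some successor in Z. Already a fixed point.
Sat(EF (r ∧ p)) = {n0, n2, n4, n5}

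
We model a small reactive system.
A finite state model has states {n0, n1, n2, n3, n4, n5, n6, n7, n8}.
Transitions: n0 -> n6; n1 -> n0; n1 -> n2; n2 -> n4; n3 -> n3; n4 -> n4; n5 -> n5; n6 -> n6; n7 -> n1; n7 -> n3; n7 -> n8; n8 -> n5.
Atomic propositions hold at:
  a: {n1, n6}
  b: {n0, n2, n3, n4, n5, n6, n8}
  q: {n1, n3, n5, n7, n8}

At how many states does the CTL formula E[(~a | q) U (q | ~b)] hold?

Sat(~a) = {n0, n2, n3, n4, n5, n7, n8}
Sat(~a | q) = {n0, n1, n2, n3, n4, n5, n7, n8}
Sat(~b) = {n1, n7}
Sat(q | ~b) = {n1, n3, n5, n7, n8}
E[(~a | q) U (q | ~b)]: least fixpoint, start Z0 = Sat((q | ~b)) = {n1, n3, n5, n7, n8}, add states in Sat(~a | q) with some successor in Z. Already a fixed point.
Sat(E[(~a | q) U (q | ~b)]) = {n1, n3, n5, n7, n8}
|Sat(E[(~a | q) U (q | ~b)])| = |{n1, n3, n5, n7, n8}| = 5.

5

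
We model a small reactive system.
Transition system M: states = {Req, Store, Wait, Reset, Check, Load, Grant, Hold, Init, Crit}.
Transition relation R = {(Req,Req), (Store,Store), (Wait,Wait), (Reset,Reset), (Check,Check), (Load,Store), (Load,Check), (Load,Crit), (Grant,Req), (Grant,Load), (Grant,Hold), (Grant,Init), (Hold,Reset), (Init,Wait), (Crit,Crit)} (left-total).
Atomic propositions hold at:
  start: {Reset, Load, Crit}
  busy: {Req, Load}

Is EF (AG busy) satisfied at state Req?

Yes

AG busy: greatest fixpoint, start Z0 = {Req, Load}, keep only states in Sat with every successor in Z. Z1 = {Req}; fixed.
Sat(AG busy) = {Req}
EF (AG busy): least fixpoint, start Z0 = {Req}, add states with some successor in Z. Z1 = {Req, Grant}; fixed.
Sat(EF (AG busy)) = {Req, Grant}
Req ∈ Sat(EF (AG busy)) = {Req, Grant}, so the formula holds at Req.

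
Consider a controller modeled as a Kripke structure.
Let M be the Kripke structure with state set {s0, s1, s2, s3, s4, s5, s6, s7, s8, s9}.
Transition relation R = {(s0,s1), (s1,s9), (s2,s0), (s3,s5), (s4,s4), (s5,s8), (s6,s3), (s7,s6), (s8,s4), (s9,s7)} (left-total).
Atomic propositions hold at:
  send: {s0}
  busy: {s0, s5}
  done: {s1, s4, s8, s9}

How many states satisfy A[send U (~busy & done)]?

5

Sat(~busy) = {s1, s2, s3, s4, s6, s7, s8, s9}
Sat(~busy & done) = {s1, s4, s8, s9}
A[send U (~busy & done)]: least fixpoint, start Z0 = Sat((~busy & done)) = {s1, s4, s8, s9}, add states in Sat(send) with every successor in Z. Z1 = {s0, s1, s4, s8, s9}; fixed.
Sat(A[send U (~busy & done)]) = {s0, s1, s4, s8, s9}
|Sat(A[send U (~busy & done)])| = |{s0, s1, s4, s8, s9}| = 5.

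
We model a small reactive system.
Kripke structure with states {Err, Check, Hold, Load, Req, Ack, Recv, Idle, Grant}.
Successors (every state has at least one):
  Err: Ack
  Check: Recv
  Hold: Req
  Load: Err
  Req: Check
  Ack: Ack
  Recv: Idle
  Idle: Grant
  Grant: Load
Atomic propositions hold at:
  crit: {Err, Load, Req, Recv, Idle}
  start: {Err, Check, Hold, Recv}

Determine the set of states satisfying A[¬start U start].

Sat(¬start) = {Load, Req, Ack, Idle, Grant}
A[¬start U start]: least fixpoint, start Z0 = Sat(start) = {Err, Check, Hold, Recv}, add states in Sat(¬start) with every successor in Z. Z1 = {Err, Check, Hold, Load, Req, Recv}; Z2 = {Err, Check, Hold, Load, Req, Recv, Grant}; Z3 = {Err, Check, Hold, Load, Req, Recv, Idle, Grant}; fixed.
Sat(A[¬start U start]) = {Err, Check, Hold, Load, Req, Recv, Idle, Grant}

{Err, Check, Hold, Load, Req, Recv, Idle, Grant}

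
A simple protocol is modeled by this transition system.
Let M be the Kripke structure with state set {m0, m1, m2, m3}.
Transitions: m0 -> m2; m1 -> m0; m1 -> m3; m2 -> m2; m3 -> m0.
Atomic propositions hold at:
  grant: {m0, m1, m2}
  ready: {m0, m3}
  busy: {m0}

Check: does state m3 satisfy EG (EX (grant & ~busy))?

No

Sat(~busy) = {m1, m2, m3}
Sat(grant & ~busy) = {m1, m2}
Sat(EX (grant & ~busy)) = {s : some successor in {m1, m2}} = {m0, m2}
EG (EX (grant & ~busy)): greatest fixpoint, start Z0 = {m0, m2}, keep only states in Sat with some successor in Z. Already a fixed point.
Sat(EG (EX (grant & ~busy))) = {m0, m2}
m3 ∉ Sat(EG (EX (grant & ~busy))) = {m0, m2}, so the formula does not hold at m3.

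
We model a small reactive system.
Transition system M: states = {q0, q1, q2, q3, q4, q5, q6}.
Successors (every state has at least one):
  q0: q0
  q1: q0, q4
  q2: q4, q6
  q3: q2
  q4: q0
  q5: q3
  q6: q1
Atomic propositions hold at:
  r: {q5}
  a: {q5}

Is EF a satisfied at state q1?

No

EF a: least fixpoint, start Z0 = {q5}, add states with some successor in Z. Already a fixed point.
Sat(EF a) = {q5}
q1 ∉ Sat(EF a) = {q5}, so the formula does not hold at q1.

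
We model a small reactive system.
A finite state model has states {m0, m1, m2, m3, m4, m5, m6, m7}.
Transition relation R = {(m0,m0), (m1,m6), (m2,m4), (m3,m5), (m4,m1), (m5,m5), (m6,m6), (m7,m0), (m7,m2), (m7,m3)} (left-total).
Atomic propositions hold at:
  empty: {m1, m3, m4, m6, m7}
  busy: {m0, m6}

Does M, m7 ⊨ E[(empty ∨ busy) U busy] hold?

Yes

Sat(empty ∨ busy) = {m0, m1, m3, m4, m6, m7}
E[(empty ∨ busy) U busy]: least fixpoint, start Z0 = Sat(busy) = {m0, m6}, add states in Sat(empty ∨ busy) with some successor in Z. Z1 = {m0, m1, m6, m7}; Z2 = {m0, m1, m4, m6, m7}; fixed.
Sat(E[(empty ∨ busy) U busy]) = {m0, m1, m4, m6, m7}
m7 ∈ Sat(E[(empty ∨ busy) U busy]) = {m0, m1, m4, m6, m7}, so the formula holds at m7.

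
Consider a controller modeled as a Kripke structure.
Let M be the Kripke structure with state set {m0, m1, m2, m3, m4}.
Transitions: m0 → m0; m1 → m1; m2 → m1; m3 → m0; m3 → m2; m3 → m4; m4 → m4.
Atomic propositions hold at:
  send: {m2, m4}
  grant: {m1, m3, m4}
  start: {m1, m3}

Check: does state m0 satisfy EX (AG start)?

AG start: greatest fixpoint, start Z0 = {m1, m3}, keep only states in Sat with every successor in Z. Z1 = {m1}; fixed.
Sat(AG start) = {m1}
Sat(EX (AG start)) = {s : some successor in {m1}} = {m1, m2}
m0 ∉ Sat(EX (AG start)) = {m1, m2}, so the formula does not hold at m0.

No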